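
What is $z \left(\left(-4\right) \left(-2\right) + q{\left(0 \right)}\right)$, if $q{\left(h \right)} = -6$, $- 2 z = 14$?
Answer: $-14$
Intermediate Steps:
$z = -7$ ($z = \left(- \frac{1}{2}\right) 14 = -7$)
$z \left(\left(-4\right) \left(-2\right) + q{\left(0 \right)}\right) = - 7 \left(\left(-4\right) \left(-2\right) - 6\right) = - 7 \left(8 - 6\right) = \left(-7\right) 2 = -14$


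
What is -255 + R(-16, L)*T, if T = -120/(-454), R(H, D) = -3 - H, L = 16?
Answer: -57105/227 ≈ -251.56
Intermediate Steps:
T = 60/227 (T = -120*(-1/454) = 60/227 ≈ 0.26432)
-255 + R(-16, L)*T = -255 + (-3 - 1*(-16))*(60/227) = -255 + (-3 + 16)*(60/227) = -255 + 13*(60/227) = -255 + 780/227 = -57105/227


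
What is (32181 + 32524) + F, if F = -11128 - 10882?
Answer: 42695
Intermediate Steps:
F = -22010
(32181 + 32524) + F = (32181 + 32524) - 22010 = 64705 - 22010 = 42695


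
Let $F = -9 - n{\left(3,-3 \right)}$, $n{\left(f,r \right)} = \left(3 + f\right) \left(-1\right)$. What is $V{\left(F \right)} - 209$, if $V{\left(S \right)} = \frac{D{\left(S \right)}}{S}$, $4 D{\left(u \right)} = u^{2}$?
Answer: $- \frac{839}{4} \approx -209.75$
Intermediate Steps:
$n{\left(f,r \right)} = -3 - f$
$D{\left(u \right)} = \frac{u^{2}}{4}$
$F = -3$ ($F = -9 - \left(-3 - 3\right) = -9 - -6 = -9 + 6 = -3$)
$V{\left(S \right)} = \frac{S}{4}$ ($V{\left(S \right)} = \frac{\frac{1}{4} S^{2}}{S} = \frac{S}{4}$)
$V{\left(F \right)} - 209 = \frac{1}{4} \left(-3\right) - 209 = - \frac{3}{4} - 209 = - \frac{839}{4}$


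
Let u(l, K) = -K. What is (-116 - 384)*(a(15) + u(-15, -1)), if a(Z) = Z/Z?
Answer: -1000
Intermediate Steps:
a(Z) = 1
(-116 - 384)*(a(15) + u(-15, -1)) = (-116 - 384)*(1 - 1*(-1)) = -500*(1 + 1) = -500*2 = -1000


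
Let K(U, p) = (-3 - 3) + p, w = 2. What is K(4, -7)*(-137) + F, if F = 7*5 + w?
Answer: 1818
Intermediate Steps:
K(U, p) = -6 + p
F = 37 (F = 7*5 + 2 = 35 + 2 = 37)
K(4, -7)*(-137) + F = (-6 - 7)*(-137) + 37 = -13*(-137) + 37 = 1781 + 37 = 1818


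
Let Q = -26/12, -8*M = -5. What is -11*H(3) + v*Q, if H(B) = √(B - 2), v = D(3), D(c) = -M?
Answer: -463/48 ≈ -9.6458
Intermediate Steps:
M = 5/8 (M = -⅛*(-5) = 5/8 ≈ 0.62500)
D(c) = -5/8 (D(c) = -1*5/8 = -5/8)
Q = -13/6 (Q = -26*1/12 = -13/6 ≈ -2.1667)
v = -5/8 ≈ -0.62500
H(B) = √(-2 + B)
-11*H(3) + v*Q = -11*√(-2 + 3) - 5/8*(-13/6) = -11*√1 + 65/48 = -11*1 + 65/48 = -11 + 65/48 = -463/48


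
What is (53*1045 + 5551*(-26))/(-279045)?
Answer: 29647/93015 ≈ 0.31873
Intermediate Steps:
(53*1045 + 5551*(-26))/(-279045) = (55385 - 144326)*(-1/279045) = -88941*(-1/279045) = 29647/93015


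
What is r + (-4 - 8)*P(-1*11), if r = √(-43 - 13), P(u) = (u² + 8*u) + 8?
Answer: -492 + 2*I*√14 ≈ -492.0 + 7.4833*I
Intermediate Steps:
P(u) = 8 + u² + 8*u
r = 2*I*√14 (r = √(-56) = 2*I*√14 ≈ 7.4833*I)
r + (-4 - 8)*P(-1*11) = 2*I*√14 + (-4 - 8)*(8 + (-1*11)² + 8*(-1*11)) = 2*I*√14 - 12*(8 + (-11)² + 8*(-11)) = 2*I*√14 - 12*(8 + 121 - 88) = 2*I*√14 - 12*41 = 2*I*√14 - 492 = -492 + 2*I*√14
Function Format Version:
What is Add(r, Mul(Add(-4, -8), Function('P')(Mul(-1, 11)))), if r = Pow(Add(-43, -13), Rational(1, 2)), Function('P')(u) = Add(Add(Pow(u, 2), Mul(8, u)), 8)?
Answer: Add(-492, Mul(2, I, Pow(14, Rational(1, 2)))) ≈ Add(-492.00, Mul(7.4833, I))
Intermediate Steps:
Function('P')(u) = Add(8, Pow(u, 2), Mul(8, u))
r = Mul(2, I, Pow(14, Rational(1, 2))) (r = Pow(-56, Rational(1, 2)) = Mul(2, I, Pow(14, Rational(1, 2))) ≈ Mul(7.4833, I))
Add(r, Mul(Add(-4, -8), Function('P')(Mul(-1, 11)))) = Add(Mul(2, I, Pow(14, Rational(1, 2))), Mul(Add(-4, -8), Add(8, Pow(Mul(-1, 11), 2), Mul(8, Mul(-1, 11))))) = Add(Mul(2, I, Pow(14, Rational(1, 2))), Mul(-12, Add(8, Pow(-11, 2), Mul(8, -11)))) = Add(Mul(2, I, Pow(14, Rational(1, 2))), Mul(-12, Add(8, 121, -88))) = Add(Mul(2, I, Pow(14, Rational(1, 2))), Mul(-12, 41)) = Add(Mul(2, I, Pow(14, Rational(1, 2))), -492) = Add(-492, Mul(2, I, Pow(14, Rational(1, 2))))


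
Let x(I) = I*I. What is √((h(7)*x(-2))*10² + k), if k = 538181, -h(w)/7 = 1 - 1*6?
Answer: 7*√11269 ≈ 743.09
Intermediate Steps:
h(w) = 35 (h(w) = -7*(1 - 1*6) = -7*(1 - 6) = -7*(-5) = 35)
x(I) = I²
√((h(7)*x(-2))*10² + k) = √((35*(-2)²)*10² + 538181) = √((35*4)*100 + 538181) = √(140*100 + 538181) = √(14000 + 538181) = √552181 = 7*√11269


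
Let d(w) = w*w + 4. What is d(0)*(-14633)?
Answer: -58532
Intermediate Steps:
d(w) = 4 + w² (d(w) = w² + 4 = 4 + w²)
d(0)*(-14633) = (4 + 0²)*(-14633) = (4 + 0)*(-14633) = 4*(-14633) = -58532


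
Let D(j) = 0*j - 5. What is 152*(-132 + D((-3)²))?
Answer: -20824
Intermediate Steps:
D(j) = -5 (D(j) = 0 - 5 = -5)
152*(-132 + D((-3)²)) = 152*(-132 - 5) = 152*(-137) = -20824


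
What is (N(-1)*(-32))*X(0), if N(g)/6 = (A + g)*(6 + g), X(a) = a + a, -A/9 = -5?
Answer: 0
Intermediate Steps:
A = 45 (A = -9*(-5) = 45)
X(a) = 2*a
N(g) = 6*(6 + g)*(45 + g) (N(g) = 6*((45 + g)*(6 + g)) = 6*((6 + g)*(45 + g)) = 6*(6 + g)*(45 + g))
(N(-1)*(-32))*X(0) = ((1620 + 6*(-1)² + 306*(-1))*(-32))*(2*0) = ((1620 + 6*1 - 306)*(-32))*0 = ((1620 + 6 - 306)*(-32))*0 = (1320*(-32))*0 = -42240*0 = 0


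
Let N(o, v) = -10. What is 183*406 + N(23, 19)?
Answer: 74288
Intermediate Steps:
183*406 + N(23, 19) = 183*406 - 10 = 74298 - 10 = 74288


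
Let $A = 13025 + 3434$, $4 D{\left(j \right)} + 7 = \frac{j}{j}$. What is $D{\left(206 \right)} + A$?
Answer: $\frac{32915}{2} \approx 16458.0$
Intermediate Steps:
$D{\left(j \right)} = - \frac{3}{2}$ ($D{\left(j \right)} = - \frac{7}{4} + \frac{j \frac{1}{j}}{4} = - \frac{7}{4} + \frac{1}{4} \cdot 1 = - \frac{7}{4} + \frac{1}{4} = - \frac{3}{2}$)
$A = 16459$
$D{\left(206 \right)} + A = - \frac{3}{2} + 16459 = \frac{32915}{2}$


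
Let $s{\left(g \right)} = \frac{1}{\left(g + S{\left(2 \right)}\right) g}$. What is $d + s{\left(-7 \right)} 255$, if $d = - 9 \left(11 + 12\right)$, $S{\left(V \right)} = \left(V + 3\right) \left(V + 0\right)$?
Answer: $- \frac{1534}{7} \approx -219.14$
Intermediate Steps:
$S{\left(V \right)} = V \left(3 + V\right)$ ($S{\left(V \right)} = \left(3 + V\right) V = V \left(3 + V\right)$)
$s{\left(g \right)} = \frac{1}{g \left(10 + g\right)}$ ($s{\left(g \right)} = \frac{1}{\left(g + 2 \left(3 + 2\right)\right) g} = \frac{1}{\left(g + 2 \cdot 5\right) g} = \frac{1}{\left(g + 10\right) g} = \frac{1}{\left(10 + g\right) g} = \frac{1}{g \left(10 + g\right)}$)
$d = -207$ ($d = \left(-9\right) 23 = -207$)
$d + s{\left(-7 \right)} 255 = -207 + \frac{1}{\left(-7\right) \left(10 - 7\right)} 255 = -207 + - \frac{1}{7 \cdot 3} \cdot 255 = -207 + \left(- \frac{1}{7}\right) \frac{1}{3} \cdot 255 = -207 - \frac{85}{7} = - \frac{1534}{7}$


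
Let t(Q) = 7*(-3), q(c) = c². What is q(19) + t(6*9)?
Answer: 340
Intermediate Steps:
t(Q) = -21
q(19) + t(6*9) = 19² - 21 = 361 - 21 = 340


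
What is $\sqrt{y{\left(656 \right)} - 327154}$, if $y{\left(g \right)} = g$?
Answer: $i \sqrt{326498} \approx 571.4 i$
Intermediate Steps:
$\sqrt{y{\left(656 \right)} - 327154} = \sqrt{656 - 327154} = \sqrt{-326498} = i \sqrt{326498}$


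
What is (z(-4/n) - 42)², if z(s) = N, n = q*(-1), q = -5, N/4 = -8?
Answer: 5476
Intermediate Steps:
N = -32 (N = 4*(-8) = -32)
n = 5 (n = -5*(-1) = 5)
z(s) = -32
(z(-4/n) - 42)² = (-32 - 42)² = (-74)² = 5476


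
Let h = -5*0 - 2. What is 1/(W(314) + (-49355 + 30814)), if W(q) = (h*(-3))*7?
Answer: -1/18499 ≈ -5.4057e-5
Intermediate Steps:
h = -2 (h = 0 - 2 = -2)
W(q) = 42 (W(q) = -2*(-3)*7 = 6*7 = 42)
1/(W(314) + (-49355 + 30814)) = 1/(42 + (-49355 + 30814)) = 1/(42 - 18541) = 1/(-18499) = -1/18499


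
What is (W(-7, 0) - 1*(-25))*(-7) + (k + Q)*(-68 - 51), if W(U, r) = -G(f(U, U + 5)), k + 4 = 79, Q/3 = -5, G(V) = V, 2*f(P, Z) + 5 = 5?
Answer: -7315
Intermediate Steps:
f(P, Z) = 0 (f(P, Z) = -5/2 + (½)*5 = -5/2 + 5/2 = 0)
Q = -15 (Q = 3*(-5) = -15)
k = 75 (k = -4 + 79 = 75)
W(U, r) = 0 (W(U, r) = -1*0 = 0)
(W(-7, 0) - 1*(-25))*(-7) + (k + Q)*(-68 - 51) = (0 - 1*(-25))*(-7) + (75 - 15)*(-68 - 51) = (0 + 25)*(-7) + 60*(-119) = 25*(-7) - 7140 = -175 - 7140 = -7315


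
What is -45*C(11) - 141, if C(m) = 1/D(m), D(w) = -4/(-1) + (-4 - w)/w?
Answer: -4584/29 ≈ -158.07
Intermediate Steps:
D(w) = 4 + (-4 - w)/w (D(w) = -4*(-1) + (-4 - w)/w = 4 + (-4 - w)/w)
C(m) = 1/(3 - 4/m)
-45*C(11) - 141 = -495/(-4 + 3*11) - 141 = -495/(-4 + 33) - 141 = -495/29 - 141 = -4584/29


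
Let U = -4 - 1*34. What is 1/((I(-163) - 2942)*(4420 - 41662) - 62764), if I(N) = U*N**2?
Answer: 1/37709845724 ≈ 2.6518e-11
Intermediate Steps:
U = -38 (U = -4 - 34 = -38)
I(N) = -38*N**2
1/((I(-163) - 2942)*(4420 - 41662) - 62764) = 1/((-38*(-163)**2 - 2942)*(4420 - 41662) - 62764) = 1/((-38*26569 - 2942)*(-37242) - 62764) = 1/((-1009622 - 2942)*(-37242) - 62764) = 1/(-1012564*(-37242) - 62764) = 1/(37709908488 - 62764) = 1/37709845724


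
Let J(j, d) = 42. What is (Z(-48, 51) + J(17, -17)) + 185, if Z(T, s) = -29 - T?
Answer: 246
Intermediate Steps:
(Z(-48, 51) + J(17, -17)) + 185 = ((-29 - 1*(-48)) + 42) + 185 = ((-29 + 48) + 42) + 185 = (19 + 42) + 185 = 61 + 185 = 246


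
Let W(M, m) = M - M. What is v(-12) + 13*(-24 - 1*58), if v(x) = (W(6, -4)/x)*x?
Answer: -1066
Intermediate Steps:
W(M, m) = 0
v(x) = 0 (v(x) = (0/x)*x = 0*x = 0)
v(-12) + 13*(-24 - 1*58) = 0 + 13*(-24 - 1*58) = 0 + 13*(-24 - 58) = 0 + 13*(-82) = 0 - 1066 = -1066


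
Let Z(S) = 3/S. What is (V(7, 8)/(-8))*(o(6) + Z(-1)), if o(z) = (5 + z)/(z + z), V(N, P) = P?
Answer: 25/12 ≈ 2.0833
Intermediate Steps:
o(z) = (5 + z)/(2*z) (o(z) = (5 + z)/((2*z)) = (5 + z)*(1/(2*z)) = (5 + z)/(2*z))
(V(7, 8)/(-8))*(o(6) + Z(-1)) = (8/(-8))*((½)*(5 + 6)/6 + 3/(-1)) = (8*(-⅛))*((½)*(⅙)*11 + 3*(-1)) = -(11/12 - 3) = -1*(-25/12) = 25/12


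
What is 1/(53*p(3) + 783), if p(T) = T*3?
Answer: 1/1260 ≈ 0.00079365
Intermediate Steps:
p(T) = 3*T
1/(53*p(3) + 783) = 1/(53*(3*3) + 783) = 1/(53*9 + 783) = 1/(477 + 783) = 1/1260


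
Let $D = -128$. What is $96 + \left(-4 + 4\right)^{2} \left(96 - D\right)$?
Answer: $96$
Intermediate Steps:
$96 + \left(-4 + 4\right)^{2} \left(96 - D\right) = 96 + \left(-4 + 4\right)^{2} \left(96 - -128\right) = 96 + 0^{2} \left(96 + 128\right) = 96 + 0 \cdot 224 = 96 + 0 = 96$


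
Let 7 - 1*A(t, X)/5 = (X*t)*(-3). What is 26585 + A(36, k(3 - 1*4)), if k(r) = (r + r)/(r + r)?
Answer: 27160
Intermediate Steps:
k(r) = 1 (k(r) = (2*r)/((2*r)) = (2*r)*(1/(2*r)) = 1)
A(t, X) = 35 + 15*X*t (A(t, X) = 35 - 5*X*t*(-3) = 35 - (-15)*X*t = 35 + 15*X*t)
26585 + A(36, k(3 - 1*4)) = 26585 + (35 + 15*1*36) = 26585 + (35 + 540) = 26585 + 575 = 27160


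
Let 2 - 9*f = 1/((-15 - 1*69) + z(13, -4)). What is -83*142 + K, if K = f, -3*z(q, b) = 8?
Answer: -27578717/2340 ≈ -11786.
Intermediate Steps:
z(q, b) = -8/3 (z(q, b) = -1/3*8 = -8/3)
f = 523/2340 (f = 2/9 - 1/(9*((-15 - 1*69) - 8/3)) = 2/9 - 1/(9*((-15 - 69) - 8/3)) = 2/9 - 1/(9*(-84 - 8/3)) = 2/9 - 1/(9*(-260/3)) = 2/9 - 1/9*(-3/260) = 2/9 + 1/780 = 523/2340 ≈ 0.22350)
K = 523/2340 ≈ 0.22350
-83*142 + K = -83*142 + 523/2340 = -11786 + 523/2340 = -27578717/2340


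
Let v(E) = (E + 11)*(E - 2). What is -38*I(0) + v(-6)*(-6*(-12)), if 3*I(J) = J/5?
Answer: -2880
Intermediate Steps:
I(J) = J/15 (I(J) = (J/5)/3 = J/15)
v(E) = (-2 + E)*(11 + E) (v(E) = (11 + E)*(-2 + E) = (-2 + E)*(11 + E))
-38*I(0) + v(-6)*(-6*(-12)) = -38*0/15 + (-22 + (-6)² + 9*(-6))*(-6*(-12)) = -38*0 + (-22 + 36 - 54)*72 = 0 - 40*72 = 0 - 2880 = -2880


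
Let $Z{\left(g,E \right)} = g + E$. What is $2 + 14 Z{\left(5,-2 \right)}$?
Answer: $44$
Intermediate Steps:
$Z{\left(g,E \right)} = E + g$
$2 + 14 Z{\left(5,-2 \right)} = 2 + 14 \left(-2 + 5\right) = 2 + 14 \cdot 3 = 2 + 42 = 44$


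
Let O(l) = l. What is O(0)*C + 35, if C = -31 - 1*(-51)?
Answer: 35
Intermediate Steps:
C = 20 (C = -31 + 51 = 20)
O(0)*C + 35 = 0*20 + 35 = 0 + 35 = 35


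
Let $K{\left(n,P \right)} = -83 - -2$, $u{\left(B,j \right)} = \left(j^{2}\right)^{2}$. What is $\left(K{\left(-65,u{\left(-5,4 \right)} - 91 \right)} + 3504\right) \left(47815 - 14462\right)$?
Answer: $114167319$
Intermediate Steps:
$u{\left(B,j \right)} = j^{4}$
$K{\left(n,P \right)} = -81$ ($K{\left(n,P \right)} = -83 + 2 = -81$)
$\left(K{\left(-65,u{\left(-5,4 \right)} - 91 \right)} + 3504\right) \left(47815 - 14462\right) = \left(-81 + 3504\right) \left(47815 - 14462\right) = 3423 \cdot 33353 = 114167319$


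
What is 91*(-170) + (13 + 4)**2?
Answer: -15181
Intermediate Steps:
91*(-170) + (13 + 4)**2 = -15470 + 17**2 = -15470 + 289 = -15181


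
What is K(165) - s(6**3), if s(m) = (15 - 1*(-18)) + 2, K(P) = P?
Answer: 130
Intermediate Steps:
s(m) = 35 (s(m) = (15 + 18) + 2 = 33 + 2 = 35)
K(165) - s(6**3) = 165 - 1*35 = 165 - 35 = 130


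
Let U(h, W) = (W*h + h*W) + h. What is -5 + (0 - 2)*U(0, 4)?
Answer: -5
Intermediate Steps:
U(h, W) = h + 2*W*h (U(h, W) = (W*h + W*h) + h = 2*W*h + h = h + 2*W*h)
-5 + (0 - 2)*U(0, 4) = -5 + (0 - 2)*(0*(1 + 2*4)) = -5 - 0*(1 + 8) = -5 - 0*9 = -5 - 2*0 = -5 + 0 = -5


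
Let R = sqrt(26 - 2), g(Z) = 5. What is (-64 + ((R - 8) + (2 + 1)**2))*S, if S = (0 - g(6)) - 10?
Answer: 945 - 30*sqrt(6) ≈ 871.52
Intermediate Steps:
R = 2*sqrt(6) (R = sqrt(24) = 2*sqrt(6) ≈ 4.8990)
S = -15 (S = (0 - 1*5) - 10 = (0 - 5) - 10 = -5 - 10 = -15)
(-64 + ((R - 8) + (2 + 1)**2))*S = (-64 + ((2*sqrt(6) - 8) + (2 + 1)**2))*(-15) = (-64 + ((-8 + 2*sqrt(6)) + 3**2))*(-15) = (-64 + ((-8 + 2*sqrt(6)) + 9))*(-15) = (-64 + (1 + 2*sqrt(6)))*(-15) = (-63 + 2*sqrt(6))*(-15) = 945 - 30*sqrt(6)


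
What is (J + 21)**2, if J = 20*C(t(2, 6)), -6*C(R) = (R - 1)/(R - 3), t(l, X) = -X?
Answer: 247009/729 ≈ 338.83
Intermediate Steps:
C(R) = -(-1 + R)/(6*(-3 + R)) (C(R) = -(R - 1)/(6*(R - 3)) = -(-1 + R)/(6*(-3 + R)))
J = -70/27 (J = 20*((1 - (-1)*6)/(6*(-3 - 1*6))) = 20*((1 - 1*(-6))/(6*(-3 - 6))) = 20*((1/6)*(1 + 6)/(-9)) = 20*((1/6)*(-1/9)*7) = 20*(-7/54) = -70/27 ≈ -2.5926)
(J + 21)**2 = (-70/27 + 21)**2 = (497/27)**2 = 247009/729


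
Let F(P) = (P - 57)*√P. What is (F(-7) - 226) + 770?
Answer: 544 - 64*I*√7 ≈ 544.0 - 169.33*I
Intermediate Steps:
F(P) = √P*(-57 + P) (F(P) = (-57 + P)*√P = √P*(-57 + P))
(F(-7) - 226) + 770 = (√(-7)*(-57 - 7) - 226) + 770 = ((I*√7)*(-64) - 226) + 770 = (-64*I*√7 - 226) + 770 = (-226 - 64*I*√7) + 770 = 544 - 64*I*√7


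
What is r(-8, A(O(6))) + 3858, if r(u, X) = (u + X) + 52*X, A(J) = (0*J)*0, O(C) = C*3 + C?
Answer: 3850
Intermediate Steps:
O(C) = 4*C (O(C) = 3*C + C = 4*C)
A(J) = 0 (A(J) = 0*0 = 0)
r(u, X) = u + 53*X (r(u, X) = (X + u) + 52*X = u + 53*X)
r(-8, A(O(6))) + 3858 = (-8 + 53*0) + 3858 = (-8 + 0) + 3858 = -8 + 3858 = 3850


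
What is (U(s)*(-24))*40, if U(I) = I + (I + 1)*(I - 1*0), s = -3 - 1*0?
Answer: -2880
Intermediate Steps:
s = -3 (s = -3 + 0 = -3)
U(I) = I + I*(1 + I) (U(I) = I + (1 + I)*(I + 0) = I + (1 + I)*I = I + I*(1 + I))
(U(s)*(-24))*40 = (-3*(2 - 3)*(-24))*40 = (-3*(-1)*(-24))*40 = (3*(-24))*40 = -72*40 = -2880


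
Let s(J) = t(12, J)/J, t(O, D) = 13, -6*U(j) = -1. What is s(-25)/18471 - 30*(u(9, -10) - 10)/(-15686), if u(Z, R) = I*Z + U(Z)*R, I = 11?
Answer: 604823291/3621701325 ≈ 0.16700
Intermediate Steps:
U(j) = ⅙ (U(j) = -⅙*(-1) = ⅙)
u(Z, R) = 11*Z + R/6
s(J) = 13/J
s(-25)/18471 - 30*(u(9, -10) - 10)/(-15686) = (13/(-25))/18471 - 30*((11*9 + (⅙)*(-10)) - 10)/(-15686) = (13*(-1/25))*(1/18471) - 30*((99 - 5/3) - 10)*(-1/15686) = -13/25*1/18471 - 30*(292/3 - 10)*(-1/15686) = -13/461775 - 30*262/3*(-1/15686) = -13/461775 - 2620*(-1/15686) = -13/461775 + 1310/7843 = 604823291/3621701325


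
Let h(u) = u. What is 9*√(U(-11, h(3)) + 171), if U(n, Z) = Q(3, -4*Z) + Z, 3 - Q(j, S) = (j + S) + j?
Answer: 9*√183 ≈ 121.75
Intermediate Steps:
Q(j, S) = 3 - S - 2*j (Q(j, S) = 3 - ((j + S) + j) = 3 - ((S + j) + j) = 3 - (S + 2*j) = 3 + (-S - 2*j) = 3 - S - 2*j)
U(n, Z) = -3 + 5*Z (U(n, Z) = (3 - (-4)*Z - 2*3) + Z = (3 + 4*Z - 6) + Z = (-3 + 4*Z) + Z = -3 + 5*Z)
9*√(U(-11, h(3)) + 171) = 9*√((-3 + 5*3) + 171) = 9*√((-3 + 15) + 171) = 9*√(12 + 171) = 9*√183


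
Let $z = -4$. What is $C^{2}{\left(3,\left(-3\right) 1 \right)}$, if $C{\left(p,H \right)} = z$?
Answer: $16$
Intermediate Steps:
$C{\left(p,H \right)} = -4$
$C^{2}{\left(3,\left(-3\right) 1 \right)} = \left(-4\right)^{2} = 16$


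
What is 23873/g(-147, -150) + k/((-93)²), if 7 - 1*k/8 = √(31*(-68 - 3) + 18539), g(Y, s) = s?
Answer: -68823059/432450 - 8*√16338/8649 ≈ -159.27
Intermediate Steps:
k = 56 - 8*√16338 (k = 56 - 8*√(31*(-68 - 3) + 18539) = 56 - 8*√(31*(-71) + 18539) = 56 - 8*√(-2201 + 18539) = 56 - 8*√16338 ≈ -966.56)
23873/g(-147, -150) + k/((-93)²) = 23873/(-150) + (56 - 8*√16338)/((-93)²) = 23873*(-1/150) + (56 - 8*√16338)/8649 = -23873/150 + (56 - 8*√16338)*(1/8649) = -23873/150 + (56/8649 - 8*√16338/8649) = -68823059/432450 - 8*√16338/8649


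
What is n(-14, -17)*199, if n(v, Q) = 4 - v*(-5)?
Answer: -13134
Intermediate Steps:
n(v, Q) = 4 + 5*v (n(v, Q) = 4 - (-5)*v = 4 + 5*v)
n(-14, -17)*199 = (4 + 5*(-14))*199 = (4 - 70)*199 = -66*199 = -13134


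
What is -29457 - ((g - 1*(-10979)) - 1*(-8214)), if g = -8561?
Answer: -40089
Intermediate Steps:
-29457 - ((g - 1*(-10979)) - 1*(-8214)) = -29457 - ((-8561 - 1*(-10979)) - 1*(-8214)) = -29457 - ((-8561 + 10979) + 8214) = -29457 - (2418 + 8214) = -29457 - 1*10632 = -29457 - 10632 = -40089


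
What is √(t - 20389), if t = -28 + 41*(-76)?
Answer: I*√23533 ≈ 153.4*I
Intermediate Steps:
t = -3144 (t = -28 - 3116 = -3144)
√(t - 20389) = √(-3144 - 20389) = √(-23533) = I*√23533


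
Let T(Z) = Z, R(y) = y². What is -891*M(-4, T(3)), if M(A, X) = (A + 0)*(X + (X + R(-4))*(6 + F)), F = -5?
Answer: 78408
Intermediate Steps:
M(A, X) = A*(16 + 2*X) (M(A, X) = (A + 0)*(X + (X + (-4)²)*(6 - 5)) = A*(X + (X + 16)*1) = A*(X + (16 + X)*1) = A*(X + (16 + X)) = A*(16 + 2*X))
-891*M(-4, T(3)) = -1782*(-4)*(8 + 3) = -1782*(-4)*11 = -891*(-88) = 78408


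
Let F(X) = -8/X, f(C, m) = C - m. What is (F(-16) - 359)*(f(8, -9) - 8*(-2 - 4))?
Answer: -46605/2 ≈ -23303.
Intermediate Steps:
(F(-16) - 359)*(f(8, -9) - 8*(-2 - 4)) = (-8/(-16) - 359)*((8 - 1*(-9)) - 8*(-2 - 4)) = (-8*(-1/16) - 359)*((8 + 9) - 8*(-6)) = (½ - 359)*(17 + 48) = -717/2*65 = -46605/2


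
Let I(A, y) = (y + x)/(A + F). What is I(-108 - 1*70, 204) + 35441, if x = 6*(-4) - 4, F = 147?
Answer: 1098495/31 ≈ 35435.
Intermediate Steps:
x = -28 (x = -24 - 4 = -28)
I(A, y) = (-28 + y)/(147 + A) (I(A, y) = (y - 28)/(A + 147) = (-28 + y)/(147 + A))
I(-108 - 1*70, 204) + 35441 = (-28 + 204)/(147 + (-108 - 1*70)) + 35441 = 176/(147 + (-108 - 70)) + 35441 = 176/(147 - 178) + 35441 = 176/(-31) + 35441 = -1/31*176 + 35441 = -176/31 + 35441 = 1098495/31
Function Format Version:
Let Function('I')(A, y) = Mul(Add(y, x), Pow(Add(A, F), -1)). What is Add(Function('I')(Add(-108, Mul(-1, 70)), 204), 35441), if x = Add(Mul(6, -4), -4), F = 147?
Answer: Rational(1098495, 31) ≈ 35435.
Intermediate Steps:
x = -28 (x = Add(-24, -4) = -28)
Function('I')(A, y) = Mul(Pow(Add(147, A), -1), Add(-28, y)) (Function('I')(A, y) = Mul(Add(y, -28), Pow(Add(A, 147), -1)) = Mul(Add(-28, y), Pow(Add(147, A), -1)) = Mul(Pow(Add(147, A), -1), Add(-28, y)))
Add(Function('I')(Add(-108, Mul(-1, 70)), 204), 35441) = Add(Mul(Pow(Add(147, Add(-108, Mul(-1, 70))), -1), Add(-28, 204)), 35441) = Add(Mul(Pow(Add(147, Add(-108, -70)), -1), 176), 35441) = Add(Mul(Pow(Add(147, -178), -1), 176), 35441) = Add(Mul(Pow(-31, -1), 176), 35441) = Add(Mul(Rational(-1, 31), 176), 35441) = Add(Rational(-176, 31), 35441) = Rational(1098495, 31)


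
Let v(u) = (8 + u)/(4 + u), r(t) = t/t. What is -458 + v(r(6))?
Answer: -2281/5 ≈ -456.20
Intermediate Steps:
r(t) = 1
v(u) = (8 + u)/(4 + u)
-458 + v(r(6)) = -458 + (8 + 1)/(4 + 1) = -458 + 9/5 = -2281/5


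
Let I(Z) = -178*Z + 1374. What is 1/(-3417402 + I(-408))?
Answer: -1/3343404 ≈ -2.9910e-7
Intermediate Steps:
I(Z) = 1374 - 178*Z
1/(-3417402 + I(-408)) = 1/(-3417402 + (1374 - 178*(-408))) = 1/(-3417402 + (1374 + 72624)) = 1/(-3417402 + 73998) = 1/(-3343404) = -1/3343404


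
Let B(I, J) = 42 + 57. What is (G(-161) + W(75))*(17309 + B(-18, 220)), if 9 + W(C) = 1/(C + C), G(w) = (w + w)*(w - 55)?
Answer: 90795349504/75 ≈ 1.2106e+9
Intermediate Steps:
G(w) = 2*w*(-55 + w) (G(w) = (2*w)*(-55 + w) = 2*w*(-55 + w))
B(I, J) = 99
W(C) = -9 + 1/(2*C) (W(C) = -9 + 1/(C + C) = -9 + 1/(2*C))
(G(-161) + W(75))*(17309 + B(-18, 220)) = (2*(-161)*(-55 - 161) + (-9 + (½)/75))*(17309 + 99) = (2*(-161)*(-216) + (-9 + (½)*(1/75)))*17408 = (69552 + (-9 + 1/150))*17408 = (69552 - 1349/150)*17408 = (10431451/150)*17408 = 90795349504/75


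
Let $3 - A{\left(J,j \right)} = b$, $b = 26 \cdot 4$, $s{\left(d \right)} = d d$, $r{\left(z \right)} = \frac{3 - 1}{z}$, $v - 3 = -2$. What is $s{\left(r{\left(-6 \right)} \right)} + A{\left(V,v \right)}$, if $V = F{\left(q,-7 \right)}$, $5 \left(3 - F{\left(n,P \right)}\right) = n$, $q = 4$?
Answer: $- \frac{908}{9} \approx -100.89$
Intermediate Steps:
$v = 1$ ($v = 3 - 2 = 1$)
$r{\left(z \right)} = \frac{2}{z}$ ($r{\left(z \right)} = \frac{3 - 1}{z} = \frac{2}{z}$)
$s{\left(d \right)} = d^{2}$
$F{\left(n,P \right)} = 3 - \frac{n}{5}$
$b = 104$
$V = \frac{11}{5}$ ($V = 3 - \frac{4}{5} = \frac{11}{5} \approx 2.2$)
$A{\left(J,j \right)} = -101$ ($A{\left(J,j \right)} = 3 - 104 = -101$)
$s{\left(r{\left(-6 \right)} \right)} + A{\left(V,v \right)} = \left(\frac{2}{-6}\right)^{2} - 101 = \left(2 \left(- \frac{1}{6}\right)\right)^{2} - 101 = \left(- \frac{1}{3}\right)^{2} - 101 = \frac{1}{9} - 101 = - \frac{908}{9}$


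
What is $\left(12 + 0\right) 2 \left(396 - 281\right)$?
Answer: $2760$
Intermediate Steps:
$\left(12 + 0\right) 2 \left(396 - 281\right) = 12 \cdot 2 \cdot 115 = 24 \cdot 115 = 2760$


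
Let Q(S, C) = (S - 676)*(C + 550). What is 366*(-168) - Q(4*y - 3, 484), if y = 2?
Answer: 632326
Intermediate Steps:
Q(S, C) = (-676 + S)*(550 + C)
366*(-168) - Q(4*y - 3, 484) = 366*(-168) - (-371800 - 676*484 + 550*(4*2 - 3) + 484*(4*2 - 3)) = -61488 - (-371800 - 327184 + 550*(8 - 3) + 484*(8 - 3)) = -61488 - (-371800 - 327184 + 550*5 + 484*5) = -61488 - (-371800 - 327184 + 2750 + 2420) = -61488 - 1*(-693814) = -61488 + 693814 = 632326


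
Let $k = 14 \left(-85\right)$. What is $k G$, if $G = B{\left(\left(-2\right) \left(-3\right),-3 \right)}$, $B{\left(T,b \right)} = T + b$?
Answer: $-3570$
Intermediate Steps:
$k = -1190$
$G = 3$ ($G = \left(-2\right) \left(-3\right) - 3 = 6 - 3 = 3$)
$k G = \left(-1190\right) 3 = -3570$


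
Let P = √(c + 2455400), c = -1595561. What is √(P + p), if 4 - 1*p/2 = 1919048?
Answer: √(-3838088 + √859839) ≈ 1958.9*I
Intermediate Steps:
p = -3838088 (p = 8 - 2*1919048 = 8 - 3838096 = -3838088)
P = √859839 (P = √(-1595561 + 2455400) = √859839 ≈ 927.28)
√(P + p) = √(√859839 - 3838088) = √(-3838088 + √859839)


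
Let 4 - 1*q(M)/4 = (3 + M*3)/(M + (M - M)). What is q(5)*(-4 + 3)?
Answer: -8/5 ≈ -1.6000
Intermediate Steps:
q(M) = 16 - 4*(3 + 3*M)/M (q(M) = 16 - 4*(3 + M*3)/(M + (M - M)) = 16 - 4*(3 + 3*M)/(M + 0) = 16 - 4*(3 + 3*M)/M)
q(5)*(-4 + 3) = (4 - 12/5)*(-4 + 3) = (4 - 12*⅕)*(-1) = (4 - 12/5)*(-1) = (8/5)*(-1) = -8/5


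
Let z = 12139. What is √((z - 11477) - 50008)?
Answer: I*√49346 ≈ 222.14*I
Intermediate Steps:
√((z - 11477) - 50008) = √((12139 - 11477) - 50008) = √(662 - 50008) = √(-49346) = I*√49346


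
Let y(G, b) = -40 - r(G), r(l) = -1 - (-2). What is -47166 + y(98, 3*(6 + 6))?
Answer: -47207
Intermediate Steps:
r(l) = 1 (r(l) = -1 - 1*(-2) = -1 + 2 = 1)
y(G, b) = -41 (y(G, b) = -40 - 1*1 = -40 - 1 = -41)
-47166 + y(98, 3*(6 + 6)) = -47166 - 41 = -47207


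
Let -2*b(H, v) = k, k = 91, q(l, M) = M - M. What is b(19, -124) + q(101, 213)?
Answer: -91/2 ≈ -45.500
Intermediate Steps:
q(l, M) = 0
b(H, v) = -91/2 (b(H, v) = -½*91 = -91/2)
b(19, -124) + q(101, 213) = -91/2 + 0 = -91/2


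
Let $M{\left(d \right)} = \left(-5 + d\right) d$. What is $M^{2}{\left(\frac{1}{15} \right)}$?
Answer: $\frac{5476}{50625} \approx 0.10817$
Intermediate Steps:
$M{\left(d \right)} = d \left(-5 + d\right)$
$M^{2}{\left(\frac{1}{15} \right)} = \left(\frac{-5 + \frac{1}{15}}{15}\right)^{2} = \left(\frac{1}{15} \left(- \frac{74}{15}\right)\right)^{2} = \left(- \frac{74}{225}\right)^{2} = \frac{5476}{50625}$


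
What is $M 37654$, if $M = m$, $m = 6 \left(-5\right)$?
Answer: $-1129620$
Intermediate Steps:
$m = -30$
$M = -30$
$M 37654 = \left(-30\right) 37654 = -1129620$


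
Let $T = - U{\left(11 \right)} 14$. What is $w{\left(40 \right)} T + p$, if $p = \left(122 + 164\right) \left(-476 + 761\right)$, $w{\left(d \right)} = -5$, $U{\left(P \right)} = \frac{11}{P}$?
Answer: $81580$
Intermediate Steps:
$p = 81510$ ($p = 286 \cdot 285 = 81510$)
$T = -14$ ($T = - \frac{11}{11} \cdot 14 = - 11 \cdot \frac{1}{11} \cdot 14 = - 1 \cdot 14 = \left(-1\right) 14 = -14$)
$w{\left(40 \right)} T + p = \left(-5\right) \left(-14\right) + 81510 = 70 + 81510 = 81580$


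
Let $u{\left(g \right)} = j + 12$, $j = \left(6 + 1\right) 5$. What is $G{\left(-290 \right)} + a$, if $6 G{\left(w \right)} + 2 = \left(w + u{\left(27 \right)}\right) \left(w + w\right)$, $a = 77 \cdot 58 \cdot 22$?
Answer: $\frac{365225}{3} \approx 1.2174 \cdot 10^{5}$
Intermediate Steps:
$j = 35$ ($j = 7 \cdot 5 = 35$)
$a = 98252$ ($a = 4466 \cdot 22 = 98252$)
$u{\left(g \right)} = 47$ ($u{\left(g \right)} = 35 + 12 = 47$)
$G{\left(w \right)} = - \frac{1}{3} + \frac{w \left(47 + w\right)}{3}$ ($G{\left(w \right)} = - \frac{1}{3} + \frac{\left(w + 47\right) \left(w + w\right)}{6} = - \frac{1}{3} + \frac{\left(47 + w\right) 2 w}{6} = - \frac{1}{3} + \frac{2 w \left(47 + w\right)}{6} = - \frac{1}{3} + \frac{w \left(47 + w\right)}{3}$)
$G{\left(-290 \right)} + a = \left(- \frac{1}{3} + \frac{\left(-290\right)^{2}}{3} + \frac{47}{3} \left(-290\right)\right) + 98252 = \left(- \frac{1}{3} + \frac{1}{3} \cdot 84100 - \frac{13630}{3}\right) + 98252 = \left(- \frac{1}{3} + \frac{84100}{3} - \frac{13630}{3}\right) + 98252 = \frac{70469}{3} + 98252 = \frac{365225}{3}$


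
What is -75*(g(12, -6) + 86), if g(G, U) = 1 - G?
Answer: -5625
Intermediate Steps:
-75*(g(12, -6) + 86) = -75*((1 - 1*12) + 86) = -75*((1 - 12) + 86) = -75*(-11 + 86) = -75*75 = -5625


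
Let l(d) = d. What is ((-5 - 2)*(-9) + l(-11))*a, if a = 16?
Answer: 832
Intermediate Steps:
((-5 - 2)*(-9) + l(-11))*a = ((-5 - 2)*(-9) - 11)*16 = (-7*(-9) - 11)*16 = (63 - 11)*16 = 52*16 = 832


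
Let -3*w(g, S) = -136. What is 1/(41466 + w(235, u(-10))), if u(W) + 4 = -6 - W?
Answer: 3/124534 ≈ 2.4090e-5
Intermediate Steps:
u(W) = -10 - W (u(W) = -4 + (-6 - W) = -10 - W)
w(g, S) = 136/3 (w(g, S) = -1/3*(-136) = 136/3)
1/(41466 + w(235, u(-10))) = 1/(41466 + 136/3) = 1/(124534/3) = 3/124534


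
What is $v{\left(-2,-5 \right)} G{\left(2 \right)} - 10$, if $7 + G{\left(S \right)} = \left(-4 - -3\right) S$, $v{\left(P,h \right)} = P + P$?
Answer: $26$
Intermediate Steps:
$v{\left(P,h \right)} = 2 P$
$G{\left(S \right)} = -7 - S$ ($G{\left(S \right)} = -7 + \left(-4 - -3\right) S = -7 + \left(-4 + 3\right) S = -7 - S$)
$v{\left(-2,-5 \right)} G{\left(2 \right)} - 10 = 2 \left(-2\right) \left(-7 - 2\right) - 10 = - 4 \left(-7 - 2\right) - 10 = \left(-4\right) \left(-9\right) - 10 = 36 - 10 = 26$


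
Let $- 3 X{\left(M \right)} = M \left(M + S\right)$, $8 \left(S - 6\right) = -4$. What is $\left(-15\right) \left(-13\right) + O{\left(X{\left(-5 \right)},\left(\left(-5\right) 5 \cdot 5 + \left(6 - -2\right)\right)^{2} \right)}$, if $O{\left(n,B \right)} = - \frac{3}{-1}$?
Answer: $198$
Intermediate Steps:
$S = \frac{11}{2}$ ($S = 6 + \frac{1}{8} \left(-4\right) = 6 - \frac{1}{2} = \frac{11}{2} \approx 5.5$)
$X{\left(M \right)} = - \frac{M \left(\frac{11}{2} + M\right)}{3}$ ($X{\left(M \right)} = - \frac{M \left(M + \frac{11}{2}\right)}{3} = - \frac{M \left(\frac{11}{2} + M\right)}{3}$)
$O{\left(n,B \right)} = 3$ ($O{\left(n,B \right)} = - 3 \left(-1\right) = \left(-1\right) \left(-3\right) = 3$)
$\left(-15\right) \left(-13\right) + O{\left(X{\left(-5 \right)},\left(\left(-5\right) 5 \cdot 5 + \left(6 - -2\right)\right)^{2} \right)} = \left(-15\right) \left(-13\right) + 3 = 195 + 3 = 198$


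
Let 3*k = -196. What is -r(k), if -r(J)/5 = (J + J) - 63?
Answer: -2905/3 ≈ -968.33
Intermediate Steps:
k = -196/3 (k = (1/3)*(-196) = -196/3 ≈ -65.333)
r(J) = 315 - 10*J (r(J) = -5*((J + J) - 63) = -5*(2*J - 63) = -5*(-63 + 2*J) = 315 - 10*J)
-r(k) = -(315 - 10*(-196/3)) = -(315 + 1960/3) = -1*2905/3 = -2905/3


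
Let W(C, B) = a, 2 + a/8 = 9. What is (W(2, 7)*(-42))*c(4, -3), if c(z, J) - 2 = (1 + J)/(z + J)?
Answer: 0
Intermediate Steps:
a = 56 (a = -16 + 8*9 = -16 + 72 = 56)
W(C, B) = 56
c(z, J) = 2 + (1 + J)/(J + z) (c(z, J) = 2 + (1 + J)/(z + J) = 2 + (1 + J)/(J + z))
(W(2, 7)*(-42))*c(4, -3) = (56*(-42))*((1 + 2*4 + 3*(-3))/(-3 + 4)) = -2352*(1 + 8 - 9)/1 = -2352*0 = 0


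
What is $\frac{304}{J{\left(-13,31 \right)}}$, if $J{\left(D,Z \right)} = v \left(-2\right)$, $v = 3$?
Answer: $- \frac{152}{3} \approx -50.667$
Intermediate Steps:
$J{\left(D,Z \right)} = -6$ ($J{\left(D,Z \right)} = 3 \left(-2\right) = -6$)
$\frac{304}{J{\left(-13,31 \right)}} = \frac{304}{-6} = 304 \left(- \frac{1}{6}\right) = - \frac{152}{3}$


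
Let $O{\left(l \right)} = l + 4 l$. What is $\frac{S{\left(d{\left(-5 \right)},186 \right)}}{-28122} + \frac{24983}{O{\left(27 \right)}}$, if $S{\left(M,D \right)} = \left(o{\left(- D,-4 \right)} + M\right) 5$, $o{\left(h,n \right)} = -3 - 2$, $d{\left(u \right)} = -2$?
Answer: $\frac{234192217}{1265490} \approx 185.06$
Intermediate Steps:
$o{\left(h,n \right)} = -5$
$O{\left(l \right)} = 5 l$
$S{\left(M,D \right)} = -25 + 5 M$ ($S{\left(M,D \right)} = \left(-5 + M\right) 5 = -25 + 5 M$)
$\frac{S{\left(d{\left(-5 \right)},186 \right)}}{-28122} + \frac{24983}{O{\left(27 \right)}} = \frac{-25 + 5 \left(-2\right)}{-28122} + \frac{24983}{5 \cdot 27} = \left(-25 - 10\right) \left(- \frac{1}{28122}\right) + \frac{24983}{135} = \left(-35\right) \left(- \frac{1}{28122}\right) + 24983 \cdot \frac{1}{135} = \frac{35}{28122} + \frac{24983}{135} = \frac{234192217}{1265490}$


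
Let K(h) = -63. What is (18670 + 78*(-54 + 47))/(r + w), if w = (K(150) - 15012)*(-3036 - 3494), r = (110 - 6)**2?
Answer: 9062/49225283 ≈ 0.00018409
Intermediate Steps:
r = 10816 (r = 104**2 = 10816)
w = 98439750 (w = (-63 - 15012)*(-3036 - 3494) = -15075*(-6530) = 98439750)
(18670 + 78*(-54 + 47))/(r + w) = (18670 + 78*(-54 + 47))/(10816 + 98439750) = (18670 + 78*(-7))/98450566 = (18670 - 546)*(1/98450566) = 18124*(1/98450566) = 9062/49225283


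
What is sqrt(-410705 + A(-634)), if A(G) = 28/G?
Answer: I*sqrt(41271339183)/317 ≈ 640.86*I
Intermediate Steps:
sqrt(-410705 + A(-634)) = sqrt(-410705 + 28/(-634)) = sqrt(-410705 + 28*(-1/634)) = sqrt(-410705 - 14/317) = sqrt(-130193499/317) = I*sqrt(41271339183)/317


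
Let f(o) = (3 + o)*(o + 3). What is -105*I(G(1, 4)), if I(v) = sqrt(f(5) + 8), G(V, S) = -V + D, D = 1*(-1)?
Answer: -630*sqrt(2) ≈ -890.95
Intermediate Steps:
D = -1
f(o) = (3 + o)**2 (f(o) = (3 + o)*(3 + o) = (3 + o)**2)
G(V, S) = -1 - V (G(V, S) = -V - 1 = -1 - V)
I(v) = 6*sqrt(2) (I(v) = sqrt((3 + 5)**2 + 8) = sqrt(8**2 + 8) = sqrt(64 + 8) = sqrt(72) = 6*sqrt(2))
-105*I(G(1, 4)) = -630*sqrt(2)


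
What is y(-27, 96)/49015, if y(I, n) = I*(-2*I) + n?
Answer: -1362/49015 ≈ -0.027787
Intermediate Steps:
y(I, n) = n - 2*I**2 (y(I, n) = -2*I**2 + n = n - 2*I**2)
y(-27, 96)/49015 = (96 - 2*(-27)**2)/49015 = (96 - 2*729)*(1/49015) = (96 - 1458)*(1/49015) = -1362*1/49015 = -1362/49015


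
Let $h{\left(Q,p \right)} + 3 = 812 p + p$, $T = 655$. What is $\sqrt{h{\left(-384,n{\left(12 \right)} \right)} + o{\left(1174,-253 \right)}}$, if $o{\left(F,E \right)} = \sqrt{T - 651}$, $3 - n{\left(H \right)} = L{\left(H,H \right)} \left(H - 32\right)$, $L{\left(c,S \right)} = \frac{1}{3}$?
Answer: $\sqrt{7858} \approx 88.645$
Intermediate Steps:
$L{\left(c,S \right)} = \frac{1}{3}$
$n{\left(H \right)} = \frac{41}{3} - \frac{H}{3}$ ($n{\left(H \right)} = 3 - \frac{H - 32}{3} = 3 - \frac{-32 + H}{3} = 3 - \left(- \frac{32}{3} + \frac{H}{3}\right) = \frac{41}{3} - \frac{H}{3}$)
$h{\left(Q,p \right)} = -3 + 813 p$ ($h{\left(Q,p \right)} = -3 + \left(812 p + p\right) = -3 + 813 p$)
$o{\left(F,E \right)} = 2$ ($o{\left(F,E \right)} = \sqrt{655 - 651} = \sqrt{4} = 2$)
$\sqrt{h{\left(-384,n{\left(12 \right)} \right)} + o{\left(1174,-253 \right)}} = \sqrt{\left(-3 + 813 \left(\frac{41}{3} - 4\right)\right) + 2} = \sqrt{\left(-3 + 813 \cdot \frac{29}{3}\right) + 2} = \sqrt{\left(-3 + 7859\right) + 2} = \sqrt{7856 + 2} = \sqrt{7858}$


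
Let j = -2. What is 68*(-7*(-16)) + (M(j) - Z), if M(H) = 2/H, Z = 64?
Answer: 7551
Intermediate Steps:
68*(-7*(-16)) + (M(j) - Z) = 68*(-7*(-16)) + (2/(-2) - 1*64) = 68*112 + (2*(-½) - 64) = 7616 + (-1 - 64) = 7616 - 65 = 7551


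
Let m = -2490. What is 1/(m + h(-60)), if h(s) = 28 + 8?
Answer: -1/2454 ≈ -0.00040750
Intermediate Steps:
h(s) = 36
1/(m + h(-60)) = 1/(-2490 + 36) = 1/(-2454) = -1/2454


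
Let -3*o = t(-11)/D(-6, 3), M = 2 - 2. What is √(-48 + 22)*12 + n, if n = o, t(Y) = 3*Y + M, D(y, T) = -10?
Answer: -11/10 + 12*I*√26 ≈ -1.1 + 61.188*I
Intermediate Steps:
M = 0
t(Y) = 3*Y (t(Y) = 3*Y + 0 = 3*Y)
o = -11/10 (o = -3*(-11)/(3*(-10)) = -(-11)*(-1)/10 = -⅓*33/10 = -11/10 ≈ -1.1000)
n = -11/10 ≈ -1.1000
√(-48 + 22)*12 + n = √(-48 + 22)*12 - 11/10 = √(-26)*12 - 11/10 = (I*√26)*12 - 11/10 = 12*I*√26 - 11/10 = -11/10 + 12*I*√26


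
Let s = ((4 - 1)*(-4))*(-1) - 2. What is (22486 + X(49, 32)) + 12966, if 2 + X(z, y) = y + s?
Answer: 35492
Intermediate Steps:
s = 10 (s = (3*(-4))*(-1) - 2 = -12*(-1) - 2 = 12 - 2 = 10)
X(z, y) = 8 + y (X(z, y) = -2 + (y + 10) = -2 + (10 + y) = 8 + y)
(22486 + X(49, 32)) + 12966 = (22486 + (8 + 32)) + 12966 = (22486 + 40) + 12966 = 22526 + 12966 = 35492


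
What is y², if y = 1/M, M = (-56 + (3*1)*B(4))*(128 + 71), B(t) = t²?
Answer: 1/2534464 ≈ 3.9456e-7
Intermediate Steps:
M = -1592 (M = (-56 + (3*1)*4²)*(128 + 71) = (-56 + 3*16)*199 = (-56 + 48)*199 = -8*199 = -1592)
y = -1/1592 (y = 1/(-1592) = -1/1592 ≈ -0.00062814)
y² = (-1/1592)² = 1/2534464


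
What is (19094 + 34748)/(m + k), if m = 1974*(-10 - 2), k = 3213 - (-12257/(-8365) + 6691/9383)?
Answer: -603713385770/229604150753 ≈ -2.6294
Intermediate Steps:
k = 36001931527/11212685 (k = 3213 - (-12257*(-1/8365) + 6691*(1/9383)) = 3213 - (1751/1195 + 6691/9383) = 3213 - 1*24425378/11212685 = 3213 - 24425378/11212685 = 36001931527/11212685 ≈ 3210.8)
m = -23688 (m = 1974*(-12) = -23688)
(19094 + 34748)/(m + k) = (19094 + 34748)/(-23688 + 36001931527/11212685) = 53842/(-229604150753/11212685) = 53842*(-11212685/229604150753) = -603713385770/229604150753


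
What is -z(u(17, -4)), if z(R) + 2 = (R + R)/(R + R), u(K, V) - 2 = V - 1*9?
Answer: 1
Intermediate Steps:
u(K, V) = -7 + V (u(K, V) = 2 + (V - 1*9) = 2 + (V - 9) = 2 + (-9 + V) = -7 + V)
z(R) = -1 (z(R) = -2 + (R + R)/(R + R) = -2 + (2*R)/((2*R)) = -2 + (2*R)*(1/(2*R)) = -2 + 1 = -1)
-z(u(17, -4)) = -1*(-1) = 1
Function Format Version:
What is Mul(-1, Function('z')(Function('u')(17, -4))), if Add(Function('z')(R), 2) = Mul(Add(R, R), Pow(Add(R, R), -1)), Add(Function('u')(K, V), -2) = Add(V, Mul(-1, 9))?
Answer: 1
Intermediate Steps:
Function('u')(K, V) = Add(-7, V) (Function('u')(K, V) = Add(2, Add(V, Mul(-1, 9))) = Add(2, Add(V, -9)) = Add(2, Add(-9, V)) = Add(-7, V))
Function('z')(R) = -1 (Function('z')(R) = Add(-2, Mul(Add(R, R), Pow(Add(R, R), -1))) = Add(-2, Mul(Mul(2, R), Pow(Mul(2, R), -1))) = Add(-2, Mul(Mul(2, R), Mul(Rational(1, 2), Pow(R, -1)))) = Add(-2, 1) = -1)
Mul(-1, Function('z')(Function('u')(17, -4))) = Mul(-1, -1) = 1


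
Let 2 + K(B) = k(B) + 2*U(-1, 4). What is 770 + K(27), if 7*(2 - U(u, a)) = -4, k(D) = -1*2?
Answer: 5398/7 ≈ 771.14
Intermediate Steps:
k(D) = -2
U(u, a) = 18/7 (U(u, a) = 2 - ⅐*(-4) = 2 + 4/7 = 18/7)
K(B) = 8/7 (K(B) = -2 + (-2 + 2*(18/7)) = -2 + (-2 + 36/7) = -2 + 22/7 = 8/7)
770 + K(27) = 770 + 8/7 = 5398/7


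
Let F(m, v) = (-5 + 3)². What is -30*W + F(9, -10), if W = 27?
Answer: -806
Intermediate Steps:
F(m, v) = 4 (F(m, v) = (-2)² = 4)
-30*W + F(9, -10) = -30*27 + 4 = -810 + 4 = -806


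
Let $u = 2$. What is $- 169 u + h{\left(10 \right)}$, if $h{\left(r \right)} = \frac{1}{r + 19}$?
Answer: $- \frac{9801}{29} \approx -337.97$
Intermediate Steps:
$h{\left(r \right)} = \frac{1}{19 + r}$
$- 169 u + h{\left(10 \right)} = \left(-169\right) 2 + \frac{1}{19 + 10} = -338 + \frac{1}{29} = - \frac{9801}{29}$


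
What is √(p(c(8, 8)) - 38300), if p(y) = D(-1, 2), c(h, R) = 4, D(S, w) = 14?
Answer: 3*I*√4254 ≈ 195.67*I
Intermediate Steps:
p(y) = 14
√(p(c(8, 8)) - 38300) = √(14 - 38300) = √(-38286) = 3*I*√4254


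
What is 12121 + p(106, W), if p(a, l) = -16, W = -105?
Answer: 12105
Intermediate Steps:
12121 + p(106, W) = 12121 - 16 = 12105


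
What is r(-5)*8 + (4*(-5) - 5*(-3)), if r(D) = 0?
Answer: -5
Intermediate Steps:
r(-5)*8 + (4*(-5) - 5*(-3)) = 0*8 + (4*(-5) - 5*(-3)) = 0 + (-20 + 15) = 0 - 5 = -5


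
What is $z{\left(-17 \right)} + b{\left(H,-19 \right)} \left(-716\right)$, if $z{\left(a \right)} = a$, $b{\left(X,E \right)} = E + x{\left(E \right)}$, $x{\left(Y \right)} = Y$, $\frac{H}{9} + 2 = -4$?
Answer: $27191$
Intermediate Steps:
$H = -54$ ($H = -18 + 9 \left(-4\right) = -18 - 36 = -54$)
$b{\left(X,E \right)} = 2 E$ ($b{\left(X,E \right)} = E + E = 2 E$)
$z{\left(-17 \right)} + b{\left(H,-19 \right)} \left(-716\right) = -17 + 2 \left(-19\right) \left(-716\right) = -17 - -27208 = -17 + 27208 = 27191$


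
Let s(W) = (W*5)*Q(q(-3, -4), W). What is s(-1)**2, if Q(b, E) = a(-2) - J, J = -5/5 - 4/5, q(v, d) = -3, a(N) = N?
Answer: 1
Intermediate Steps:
J = -9/5 (J = -5*1/5 - 4*1/5 = -1 - 4/5 = -9/5 ≈ -1.8000)
Q(b, E) = -1/5 (Q(b, E) = -2 - 1*(-9/5) = -2 + 9/5 = -1/5)
s(W) = -W (s(W) = (W*5)*(-1/5) = (5*W)*(-1/5) = -W)
s(-1)**2 = (-1*(-1))**2 = 1**2 = 1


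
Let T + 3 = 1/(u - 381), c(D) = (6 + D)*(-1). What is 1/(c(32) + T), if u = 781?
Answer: -400/16399 ≈ -0.024392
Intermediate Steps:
c(D) = -6 - D
T = -1199/400 (T = -3 + 1/(781 - 381) = -3 + 1/400 = -1199/400 ≈ -2.9975)
1/(c(32) + T) = 1/((-6 - 1*32) - 1199/400) = 1/((-6 - 32) - 1199/400) = 1/(-38 - 1199/400) = 1/(-16399/400) = -400/16399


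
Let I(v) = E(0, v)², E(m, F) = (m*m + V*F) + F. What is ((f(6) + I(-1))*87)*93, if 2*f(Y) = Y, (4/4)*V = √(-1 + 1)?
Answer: 32364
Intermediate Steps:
V = 0 (V = √(-1 + 1) = √0 = 0)
f(Y) = Y/2
E(m, F) = F + m² (E(m, F) = (m*m + 0*F) + F = (m² + 0) + F = m² + F = F + m²)
I(v) = v² (I(v) = (v + 0²)² = (v + 0)² = v²)
((f(6) + I(-1))*87)*93 = (((½)*6 + (-1)²)*87)*93 = ((3 + 1)*87)*93 = (4*87)*93 = 348*93 = 32364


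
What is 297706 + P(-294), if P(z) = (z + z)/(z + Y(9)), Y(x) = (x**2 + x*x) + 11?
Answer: 36023014/121 ≈ 2.9771e+5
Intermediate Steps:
Y(x) = 11 + 2*x**2 (Y(x) = (x**2 + x**2) + 11 = 2*x**2 + 11 = 11 + 2*x**2)
P(z) = 2*z/(173 + z) (P(z) = (z + z)/(z + (11 + 2*9**2)) = (2*z)/(z + (11 + 2*81)) = (2*z)/(z + (11 + 162)) = (2*z)/(z + 173) = (2*z)/(173 + z) = 2*z/(173 + z))
297706 + P(-294) = 297706 + 2*(-294)/(173 - 294) = 297706 + 2*(-294)/(-121) = 297706 + 2*(-294)*(-1/121) = 297706 + 588/121 = 36023014/121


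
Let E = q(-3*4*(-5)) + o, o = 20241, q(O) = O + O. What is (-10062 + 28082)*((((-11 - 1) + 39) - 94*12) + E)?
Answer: 347065200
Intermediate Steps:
q(O) = 2*O
E = 20361 (E = 2*(-3*4*(-5)) + 20241 = 2*(-12*(-5)) + 20241 = 2*60 + 20241 = 120 + 20241 = 20361)
(-10062 + 28082)*((((-11 - 1) + 39) - 94*12) + E) = (-10062 + 28082)*((((-11 - 1) + 39) - 94*12) + 20361) = 18020*(((-12 + 39) - 1128) + 20361) = 18020*((27 - 1128) + 20361) = 18020*(-1101 + 20361) = 18020*19260 = 347065200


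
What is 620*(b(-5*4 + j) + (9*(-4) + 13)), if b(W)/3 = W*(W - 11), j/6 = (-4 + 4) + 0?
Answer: 1138940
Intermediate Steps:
j = 0 (j = 6*((-4 + 4) + 0) = 6*(0 + 0) = 6*0 = 0)
b(W) = 3*W*(-11 + W) (b(W) = 3*(W*(W - 11)) = 3*(W*(-11 + W)) = 3*W*(-11 + W))
620*(b(-5*4 + j) + (9*(-4) + 13)) = 620*(3*(-5*4 + 0)*(-11 + (-5*4 + 0)) + (9*(-4) + 13)) = 620*(3*(-20 + 0)*(-11 + (-20 + 0)) + (-36 + 13)) = 620*(3*(-20)*(-11 - 20) - 23) = 620*(3*(-20)*(-31) - 23) = 620*(1860 - 23) = 620*1837 = 1138940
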